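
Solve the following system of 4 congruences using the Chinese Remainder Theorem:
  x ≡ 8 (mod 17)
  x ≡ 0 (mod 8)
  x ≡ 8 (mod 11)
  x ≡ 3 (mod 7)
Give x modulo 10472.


Product of moduli M = 17 · 8 · 11 · 7 = 10472.
Merge one congruence at a time:
  Start: x ≡ 8 (mod 17).
  Combine with x ≡ 0 (mod 8); new modulus lcm = 136.
    Write x = 8 + 17·t and substitute into x ≡ 0 (mod 8): 17·t ≡ 0 − 8 = -8 (mod 8).
    Reduce coefficients mod 8: 1·t ≡ 0 (mod 8).
    So t ≡ 0 (mod 8).
    Then x = 8 + 17·0 = 8, valid modulo lcm(17, 8) = 136: x ≡ 8 (mod 136).
  Combine with x ≡ 8 (mod 11); new modulus lcm = 1496.
    Write x = 8 + 136·t and substitute into x ≡ 8 (mod 11): 136·t ≡ 8 − 8 = 0 (mod 11).
    Reduce coefficients mod 11: 4·t ≡ 0 (mod 11).
    The inverse of 4 mod 11 is 3 (since 4·3 = 12 = 1·11 + 1), so t ≡ 3·0 = 0 ≡ 0 (mod 11).
    Then x = 8 + 136·0 = 8, valid modulo lcm(136, 11) = 1496: x ≡ 8 (mod 1496).
  Combine with x ≡ 3 (mod 7); new modulus lcm = 10472.
    Write x = 8 + 1496·t and substitute into x ≡ 3 (mod 7): 1496·t ≡ 3 − 8 = -5 (mod 7).
    Reduce coefficients mod 7: 5·t ≡ 2 (mod 7).
    The inverse of 5 mod 7 is 3 (since 5·3 = 15 = 2·7 + 1), so t ≡ 3·2 = 6 ≡ 6 (mod 7).
    Then x = 8 + 1496·6 = 8984, valid modulo lcm(1496, 7) = 10472: x ≡ 8984 (mod 10472).
Verify against each original: 8984 mod 17 = 8, 8984 mod 8 = 0, 8984 mod 11 = 8, 8984 mod 7 = 3.

x ≡ 8984 (mod 10472).


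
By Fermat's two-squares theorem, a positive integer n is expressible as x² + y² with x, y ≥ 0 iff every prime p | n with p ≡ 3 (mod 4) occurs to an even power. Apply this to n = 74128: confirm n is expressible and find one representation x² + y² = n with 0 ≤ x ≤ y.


Step 1: Factor n = 74128 = 2^4 · 41 · 113.
Step 2: Check the mod-4 condition on each prime factor: 2 = 2 (special); 41 ≡ 1 (mod 4), exponent 1; 113 ≡ 1 (mod 4), exponent 1.
All primes ≡ 3 (mod 4) appear to even exponent (or don't appear), so by the two-squares theorem n IS expressible as a sum of two squares.
Step 3: Build a representation. Group n = k² · m with k = 4 and m = 41 · 113 = 4633 (a product of primes ≡ 1 (mod 4)); a representation of m scales to one of n via (k·x)² + (k·y)² = k²(x² + y²). Each prime p ≡ 1 (mod 4) is itself a sum of two squares; find a² by testing p − a² for a perfect square:
  41: 41 − 1² = 40, 41 − 2² = 37, 41 − 3² = 32, 41 − 4² = 25 = 5² ⇒ 41 = 4² + 5².
  113: 113 − 1² = 112, 113 − 2² = 109, 113 − 3² = 104, 113 − 4² = 97, 113 − 5² = 88, 113 − 6² = 77, 113 − 7² = 64 = 8² ⇒ 113 = 7² + 8².
  Combine using the Brahmagupta–Fibonacci identity (a² + b²)(c² + d²) = (ac − bd)² + (ad + bc)² = (ac + bd)² + (ad − bc)²:
  41 · 113 = 4633: from (4² + 5²)(7² + 8²), take (4·7 − 5·8, 4·8 + 5·7) = (28 − 40, 32 + 35) = (-12, 67); dropping signs (only squares matter) gives (12, 67); check 12² + 67² = 144 + 4489 = 4633 ✓.
  Scale by k = 4: (4·12, 4·67) = (48, 268).
Step 4: Order so x ≤ y and verify: 48² + 268² = 2304 + 71824 = 74128 = n. ✓

n = 74128 = 48² + 268² (one valid representation with x ≤ y).


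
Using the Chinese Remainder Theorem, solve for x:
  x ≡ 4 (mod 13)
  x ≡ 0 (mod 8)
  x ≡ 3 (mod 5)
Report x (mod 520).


Moduli 13, 8, 5 are pairwise coprime; by CRT there is a unique solution modulo M = 13 · 8 · 5 = 520.
Solve pairwise, accumulating the modulus:
  Start with x ≡ 4 (mod 13).
  Combine with x ≡ 0 (mod 8): since gcd(13, 8) = 1, we get a unique residue mod 104.
    Write x = 4 + 13·t and substitute into x ≡ 0 (mod 8): 13·t ≡ 0 − 4 = -4 (mod 8).
    Reduce coefficients mod 8: 5·t ≡ 4 (mod 8).
    The inverse of 5 mod 8 is 5 (since 5·5 = 25 = 3·8 + 1), so t ≡ 5·4 = 20 ≡ 4 (mod 8).
    Then x = 4 + 13·4 = 56, valid modulo lcm(13, 8) = 104: x ≡ 56 (mod 104).
  Combine with x ≡ 3 (mod 5): since gcd(104, 5) = 1, we get a unique residue mod 520.
    Write x = 56 + 104·t and substitute into x ≡ 3 (mod 5): 104·t ≡ 3 − 56 = -53 (mod 5).
    Reduce coefficients mod 5: 4·t ≡ 2 (mod 5).
    The inverse of 4 mod 5 is 4 (since 4·4 = 16 = 3·5 + 1), so t ≡ 4·2 = 8 ≡ 3 (mod 5).
    Then x = 56 + 104·3 = 368, valid modulo lcm(104, 5) = 520: x ≡ 368 (mod 520).
Verify: 368 mod 13 = 4 ✓, 368 mod 8 = 0 ✓, 368 mod 5 = 3 ✓.

x ≡ 368 (mod 520).


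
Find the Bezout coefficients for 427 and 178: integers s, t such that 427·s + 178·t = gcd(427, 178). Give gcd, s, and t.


Euclidean algorithm on (427, 178) — divide until remainder is 0:
  427 = 2 · 178 + 71
  178 = 2 · 71 + 36
  71 = 1 · 36 + 35
  36 = 1 · 35 + 1
  35 = 35 · 1 + 0
gcd(427, 178) = 1.
Track Bezout coefficients alongside the remainders: start with r₀ = 427 = a·1 + b·0 (s = 1, t = 0) and r₁ = 178 = a·0 + b·1 (s = 0, t = 1); each new remainder r_{k+1} = r_{k-1} − q_k·r_k inherits s_{k+1} = s_{k-1} − q_k·s_k, t_{k+1} = t_{k-1} − q_k·t_k, so r_k = a·s_k + b·t_k at every step:
  q = 2: r = 71, s = 1 − 2·0 = 1, t = 0 − 2·1 = -2  (check: 427·1 + 178·(-2) = 71)
  q = 2: r = 36, s = 0 − 2·1 = -2, t = 1 − 2·(-2) = 5  (check: 427·(-2) + 178·5 = 36)
  q = 1: r = 35, s = 1 − 1·(-2) = 3, t = -2 − 1·5 = -7  (check: 427·3 + 178·(-7) = 35)
  q = 1: r = 1, s = -2 − 1·3 = -5, t = 5 − 1·(-7) = 12  (check: 427·(-5) + 178·12 = 1)
The row with r = 1 (the gcd) gives the Bezout coefficients s = -5, t = 12.
Result: 427 · (-5) + 178 · (12) = 1.

gcd(427, 178) = 1; s = -5, t = 12 (check: 427·(-5) + 178·12 = 1).


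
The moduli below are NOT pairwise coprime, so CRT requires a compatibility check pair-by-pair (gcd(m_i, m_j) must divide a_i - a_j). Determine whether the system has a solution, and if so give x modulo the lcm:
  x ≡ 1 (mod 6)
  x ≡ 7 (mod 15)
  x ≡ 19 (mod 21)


Moduli 6, 15, 21 are not pairwise coprime, so CRT works modulo lcm(m_i) when all pairwise compatibility conditions hold.
Pairwise compatibility: gcd(m_i, m_j) must divide a_i - a_j for every pair.
Merge one congruence at a time:
  Start: x ≡ 1 (mod 6).
  Combine with x ≡ 7 (mod 15): gcd(6, 15) = 3; 7 - 1 = 6, which IS divisible by 3, so compatible.
    Write x = 1 + 6·t and substitute into x ≡ 7 (mod 15): 6·t ≡ 7 − 1 = 6 (mod 15).
    Divide the congruence (and modulus) by g = 3: 2·t ≡ 2 (mod 5).
    The inverse of 2 mod 5 is 3 (since 2·3 = 6 = 1·5 + 1), so t ≡ 3·2 = 6 ≡ 1 (mod 5).
    Then x = 1 + 6·1 = 7, valid modulo lcm(6, 15) = 30: x ≡ 7 (mod 30).
  Combine with x ≡ 19 (mod 21): gcd(30, 21) = 3; 19 - 7 = 12, which IS divisible by 3, so compatible.
    Write x = 7 + 30·t and substitute into x ≡ 19 (mod 21): 30·t ≡ 19 − 7 = 12 (mod 21).
    Divide the congruence (and modulus) by g = 3: 10·t ≡ 4 (mod 7).
    Reduce coefficients mod 7: 3·t ≡ 4 (mod 7).
    The inverse of 3 mod 7 is 5 (since 3·5 = 15 = 2·7 + 1), so t ≡ 5·4 = 20 ≡ 6 (mod 7).
    Then x = 7 + 30·6 = 187, valid modulo lcm(30, 21) = 210: x ≡ 187 (mod 210).
Verify: 187 mod 6 = 1, 187 mod 15 = 7, 187 mod 21 = 19.

x ≡ 187 (mod 210).


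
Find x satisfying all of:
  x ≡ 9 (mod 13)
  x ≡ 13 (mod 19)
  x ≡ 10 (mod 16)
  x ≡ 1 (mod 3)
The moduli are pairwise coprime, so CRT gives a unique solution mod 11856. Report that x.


Product of moduli M = 13 · 19 · 16 · 3 = 11856.
Merge one congruence at a time:
  Start: x ≡ 9 (mod 13).
  Combine with x ≡ 13 (mod 19); new modulus lcm = 247.
    Write x = 9 + 13·t and substitute into x ≡ 13 (mod 19): 13·t ≡ 13 − 9 = 4 (mod 19).
    The inverse of 13 mod 19 is 3 (since 13·3 = 39 = 2·19 + 1), so t ≡ 3·4 = 12 ≡ 12 (mod 19).
    Then x = 9 + 13·12 = 165, valid modulo lcm(13, 19) = 247: x ≡ 165 (mod 247).
  Combine with x ≡ 10 (mod 16); new modulus lcm = 3952.
    Write x = 165 + 247·t and substitute into x ≡ 10 (mod 16): 247·t ≡ 10 − 165 = -155 (mod 16).
    Reduce coefficients mod 16: 7·t ≡ 5 (mod 16).
    The inverse of 7 mod 16 is 7 (since 7·7 = 49 = 3·16 + 1), so t ≡ 7·5 = 35 ≡ 3 (mod 16).
    Then x = 165 + 247·3 = 906, valid modulo lcm(247, 16) = 3952: x ≡ 906 (mod 3952).
  Combine with x ≡ 1 (mod 3); new modulus lcm = 11856.
    Write x = 906 + 3952·t and substitute into x ≡ 1 (mod 3): 3952·t ≡ 1 − 906 = -905 (mod 3).
    Reduce coefficients mod 3: 1·t ≡ 1 (mod 3).
    So t ≡ 1 (mod 3).
    Then x = 906 + 3952·1 = 4858, valid modulo lcm(3952, 3) = 11856: x ≡ 4858 (mod 11856).
Verify against each original: 4858 mod 13 = 9, 4858 mod 19 = 13, 4858 mod 16 = 10, 4858 mod 3 = 1.

x ≡ 4858 (mod 11856).


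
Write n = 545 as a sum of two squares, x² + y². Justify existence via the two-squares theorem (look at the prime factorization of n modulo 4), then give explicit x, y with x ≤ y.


Step 1: Factor n = 545 = 5 · 109.
Step 2: Check the mod-4 condition on each prime factor: 5 ≡ 1 (mod 4), exponent 1; 109 ≡ 1 (mod 4), exponent 1.
All primes ≡ 3 (mod 4) appear to even exponent (or don't appear), so by the two-squares theorem n IS expressible as a sum of two squares.
Step 3: Build a representation. Here n = 5 · 109 is a product of primes ≡ 1 (mod 4). Each prime p ≡ 1 (mod 4) is itself a sum of two squares; find a² by testing p − a² for a perfect square:
  5: 5 − 1² = 4 = 2² ⇒ 5 = 1² + 2².
  109: 109 − 1² = 108, 109 − 2² = 105, 109 − 3² = 100 = 10² ⇒ 109 = 3² + 10².
  Combine using the Brahmagupta–Fibonacci identity (a² + b²)(c² + d²) = (ac − bd)² + (ad + bc)² = (ac + bd)² + (ad − bc)²:
  5 · 109 = 545: from (1² + 2²)(3² + 10²), take (1·3 − 2·10, 1·10 + 2·3) = (3 − 20, 10 + 6) = (-17, 16); dropping signs (only squares matter) gives (17, 16); check 17² + 16² = 289 + 256 = 545 ✓.
Step 4: Order so x ≤ y and verify: 16² + 17² = 256 + 289 = 545 = n. ✓

n = 545 = 16² + 17² (one valid representation with x ≤ y).


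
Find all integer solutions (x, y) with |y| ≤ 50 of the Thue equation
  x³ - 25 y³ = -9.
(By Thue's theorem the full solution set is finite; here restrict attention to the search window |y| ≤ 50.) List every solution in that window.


The equation is x³ - 25y³ = -9. For fixed y, x³ = 25·y³ − 9, so a solution requires the RHS to be a perfect cube.
Strategy: iterate y from -50 to 50, compute RHS = 25·y³ − 9, and check whether it is a (positive or negative) perfect cube.
Check small values of y:
  y = 0: RHS = -9 is not a perfect cube.
  y = 1: RHS = 16 is not a perfect cube.
  y = -1: RHS = -34 is not a perfect cube.
  y = 2: RHS = 191 is not a perfect cube.
  y = -2: RHS = -209 is not a perfect cube.
  y = 3: RHS = 666 is not a perfect cube.
  y = -3: RHS = -684 is not a perfect cube.
Continuing the search up to |y| = 50 finds no solutions either.
No (x, y) in the scanned range satisfies the equation.

No integer solutions with |y| ≤ 50.


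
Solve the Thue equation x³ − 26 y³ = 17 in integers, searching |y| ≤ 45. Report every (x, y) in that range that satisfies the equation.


The equation is x³ - 26y³ = 17. For fixed y, x³ = 26·y³ + 17, so a solution requires the RHS to be a perfect cube.
Strategy: iterate y from -45 to 45, compute RHS = 26·y³ + 17, and check whether it is a (positive or negative) perfect cube.
Check small values of y:
  y = 0: RHS = 17 is not a perfect cube.
  y = 1: RHS = 43 is not a perfect cube.
  y = -1: RHS = -9 is not a perfect cube.
  y = 2: RHS = 225 is not a perfect cube.
  y = -2: RHS = -191 is not a perfect cube.
  y = 3: RHS = 719 is not a perfect cube.
  y = -3: RHS = -685 is not a perfect cube.
Continuing the search up to |y| = 45 finds no solutions either.
No (x, y) in the scanned range satisfies the equation.

No integer solutions with |y| ≤ 45.


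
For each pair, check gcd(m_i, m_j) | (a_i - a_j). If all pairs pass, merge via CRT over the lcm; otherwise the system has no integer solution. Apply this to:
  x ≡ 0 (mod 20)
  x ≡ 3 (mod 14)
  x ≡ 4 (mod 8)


Moduli 20, 14, 8 are not pairwise coprime, so CRT works modulo lcm(m_i) when all pairwise compatibility conditions hold.
Pairwise compatibility: gcd(m_i, m_j) must divide a_i - a_j for every pair.
Merge one congruence at a time:
  Start: x ≡ 0 (mod 20).
  Combine with x ≡ 3 (mod 14): gcd(20, 14) = 2, and 3 - 0 = 3 is NOT divisible by 2.
    ⇒ system is inconsistent (no integer solution).

No solution (the system is inconsistent).


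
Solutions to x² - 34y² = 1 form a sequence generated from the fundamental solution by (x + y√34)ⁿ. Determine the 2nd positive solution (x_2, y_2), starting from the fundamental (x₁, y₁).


Step 1: Find the fundamental solution (x₁, y₁) of x² - 34y² = 1.
  Expand √34 as a continued fraction. a₀ = ⌊√34⌋ = 5; iterate m_{k+1} = d_k·a_k − m_k, d_{k+1} = (34 − m_{k+1}²)/d_k, a_{k+1} = ⌊(a₀ + m_{k+1})/d_{k+1}⌋ (starting m₀ = 0, d₀ = 1), with convergents p_k = a_k·p_{k-1} + p_{k-2}, q_k = a_k·q_{k-1} + q_{k-2} (p₋₁ = 1, q₋₁ = 0):
  k = 0: a₀ = 5; p₀/q₀ = 5/1; p₀² − 34·q₀² = 25 − 34 = -9.
  k = 1: m = 5, d = 9, a = ⌊(5 + 5)/9⌋ = 1; p/q = (1·5 + 1)/(1·1 + 0) = 6/1; p² − 34·q² = 36 − 34 = 2.
  k = 2: m = 4, d = 2, a = ⌊(5 + 4)/2⌋ = 4; p/q = (4·6 + 5)/(4·1 + 1) = 29/5; p² − 34·q² = 841 − 850 = -9.
  k = 3: m = 4, d = 9, a = ⌊(5 + 4)/9⌋ = 1; p/q = (1·29 + 6)/(1·5 + 1) = 35/6; p² − 34·q² = 1225 − 1224 = 1.
  The first convergent with p² − 34·q² = 1 gives the fundamental solution (x₁, y₁) = (35, 6).
Step 2: Apply the recurrence (x_{n+1}, y_{n+1}) = (x₁x_n + 34y₁y_n, x₁y_n + y₁x_n) repeatedly.
  From (x_1, y_1) = (35, 6): x_2 = 35·35 + 34·6·6 = 2449; y_2 = 35·6 + 6·35 = 420.
Step 3: Verify x_2² - 34·y_2² = 5997601 - 5997600 = 1 (should be 1). ✓

(x_1, y_1) = (35, 6); (x_2, y_2) = (2449, 420).


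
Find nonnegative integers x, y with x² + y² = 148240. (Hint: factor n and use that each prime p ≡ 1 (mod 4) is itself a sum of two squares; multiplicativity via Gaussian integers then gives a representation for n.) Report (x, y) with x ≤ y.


Step 1: Factor n = 148240 = 2^4 · 5 · 17 · 109.
Step 2: Check the mod-4 condition on each prime factor: 2 = 2 (special); 5 ≡ 1 (mod 4), exponent 1; 17 ≡ 1 (mod 4), exponent 1; 109 ≡ 1 (mod 4), exponent 1.
All primes ≡ 3 (mod 4) appear to even exponent (or don't appear), so by the two-squares theorem n IS expressible as a sum of two squares.
Step 3: Build a representation. Group n = k² · m with k = 4 and m = 5 · 17 · 109 = 9265 (a product of primes ≡ 1 (mod 4)); a representation of m scales to one of n via (k·x)² + (k·y)² = k²(x² + y²). Each prime p ≡ 1 (mod 4) is itself a sum of two squares; find a² by testing p − a² for a perfect square:
  5: 5 − 1² = 4 = 2² ⇒ 5 = 1² + 2².
  17: 17 − 1² = 16 = 4² ⇒ 17 = 1² + 4².
  109: 109 − 1² = 108, 109 − 2² = 105, 109 − 3² = 100 = 10² ⇒ 109 = 3² + 10².
  Combine using the Brahmagupta–Fibonacci identity (a² + b²)(c² + d²) = (ac − bd)² + (ad + bc)² = (ac + bd)² + (ad − bc)²:
  5 · 17 = 85: from (1² + 2²)(1² + 4²), take (1·1 − 2·4, 1·4 + 2·1) = (1 − 8, 4 + 2) = (-7, 6); dropping signs (only squares matter) gives (7, 6); check 7² + 6² = 49 + 36 = 85 ✓.
  85 · 109 = 9265: from (7² + 6²)(3² + 10²), take (7·3 − 6·10, 7·10 + 6·3) = (21 − 60, 70 + 18) = (-39, 88); dropping signs (only squares matter) gives (39, 88); check 39² + 88² = 1521 + 7744 = 9265 ✓.
  Scale by k = 4: (4·39, 4·88) = (156, 352).
Step 4: Order so x ≤ y and verify: 156² + 352² = 24336 + 123904 = 148240 = n. ✓

n = 148240 = 156² + 352² (one valid representation with x ≤ y).


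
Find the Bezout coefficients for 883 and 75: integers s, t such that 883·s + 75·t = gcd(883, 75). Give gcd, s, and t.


Euclidean algorithm on (883, 75) — divide until remainder is 0:
  883 = 11 · 75 + 58
  75 = 1 · 58 + 17
  58 = 3 · 17 + 7
  17 = 2 · 7 + 3
  7 = 2 · 3 + 1
  3 = 3 · 1 + 0
gcd(883, 75) = 1.
Track Bezout coefficients alongside the remainders: start with r₀ = 883 = a·1 + b·0 (s = 1, t = 0) and r₁ = 75 = a·0 + b·1 (s = 0, t = 1); each new remainder r_{k+1} = r_{k-1} − q_k·r_k inherits s_{k+1} = s_{k-1} − q_k·s_k, t_{k+1} = t_{k-1} − q_k·t_k, so r_k = a·s_k + b·t_k at every step:
  q = 11: r = 58, s = 1 − 11·0 = 1, t = 0 − 11·1 = -11  (check: 883·1 + 75·(-11) = 58)
  q = 1: r = 17, s = 0 − 1·1 = -1, t = 1 − 1·(-11) = 12  (check: 883·(-1) + 75·12 = 17)
  q = 3: r = 7, s = 1 − 3·(-1) = 4, t = -11 − 3·12 = -47  (check: 883·4 + 75·(-47) = 7)
  q = 2: r = 3, s = -1 − 2·4 = -9, t = 12 − 2·(-47) = 106  (check: 883·(-9) + 75·106 = 3)
  q = 2: r = 1, s = 4 − 2·(-9) = 22, t = -47 − 2·106 = -259  (check: 883·22 + 75·(-259) = 1)
The row with r = 1 (the gcd) gives the Bezout coefficients s = 22, t = -259.
Result: 883 · (22) + 75 · (-259) = 1.

gcd(883, 75) = 1; s = 22, t = -259 (check: 883·22 + 75·(-259) = 1).


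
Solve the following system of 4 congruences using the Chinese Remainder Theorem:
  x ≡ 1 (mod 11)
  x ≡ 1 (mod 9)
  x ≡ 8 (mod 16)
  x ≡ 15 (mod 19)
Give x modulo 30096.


Product of moduli M = 11 · 9 · 16 · 19 = 30096.
Merge one congruence at a time:
  Start: x ≡ 1 (mod 11).
  Combine with x ≡ 1 (mod 9); new modulus lcm = 99.
    Write x = 1 + 11·t and substitute into x ≡ 1 (mod 9): 11·t ≡ 1 − 1 = 0 (mod 9).
    Reduce coefficients mod 9: 2·t ≡ 0 (mod 9).
    The inverse of 2 mod 9 is 5 (since 2·5 = 10 = 1·9 + 1), so t ≡ 5·0 = 0 ≡ 0 (mod 9).
    Then x = 1 + 11·0 = 1, valid modulo lcm(11, 9) = 99: x ≡ 1 (mod 99).
  Combine with x ≡ 8 (mod 16); new modulus lcm = 1584.
    Write x = 1 + 99·t and substitute into x ≡ 8 (mod 16): 99·t ≡ 8 − 1 = 7 (mod 16).
    Reduce coefficients mod 16: 3·t ≡ 7 (mod 16).
    The inverse of 3 mod 16 is 11 (since 3·11 = 33 = 2·16 + 1), so t ≡ 11·7 = 77 ≡ 13 (mod 16).
    Then x = 1 + 99·13 = 1288, valid modulo lcm(99, 16) = 1584: x ≡ 1288 (mod 1584).
  Combine with x ≡ 15 (mod 19); new modulus lcm = 30096.
    Write x = 1288 + 1584·t and substitute into x ≡ 15 (mod 19): 1584·t ≡ 15 − 1288 = -1273 (mod 19).
    Reduce coefficients mod 19: 7·t ≡ 0 (mod 19).
    The inverse of 7 mod 19 is 11 (since 7·11 = 77 = 4·19 + 1), so t ≡ 11·0 = 0 ≡ 0 (mod 19).
    Then x = 1288 + 1584·0 = 1288, valid modulo lcm(1584, 19) = 30096: x ≡ 1288 (mod 30096).
Verify against each original: 1288 mod 11 = 1, 1288 mod 9 = 1, 1288 mod 16 = 8, 1288 mod 19 = 15.

x ≡ 1288 (mod 30096).


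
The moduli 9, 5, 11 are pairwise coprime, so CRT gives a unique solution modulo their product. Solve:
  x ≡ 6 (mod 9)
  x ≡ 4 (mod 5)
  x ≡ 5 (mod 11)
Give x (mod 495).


Moduli 9, 5, 11 are pairwise coprime; by CRT there is a unique solution modulo M = 9 · 5 · 11 = 495.
Solve pairwise, accumulating the modulus:
  Start with x ≡ 6 (mod 9).
  Combine with x ≡ 4 (mod 5): since gcd(9, 5) = 1, we get a unique residue mod 45.
    Write x = 6 + 9·t and substitute into x ≡ 4 (mod 5): 9·t ≡ 4 − 6 = -2 (mod 5).
    Reduce coefficients mod 5: 4·t ≡ 3 (mod 5).
    The inverse of 4 mod 5 is 4 (since 4·4 = 16 = 3·5 + 1), so t ≡ 4·3 = 12 ≡ 2 (mod 5).
    Then x = 6 + 9·2 = 24, valid modulo lcm(9, 5) = 45: x ≡ 24 (mod 45).
  Combine with x ≡ 5 (mod 11): since gcd(45, 11) = 1, we get a unique residue mod 495.
    Write x = 24 + 45·t and substitute into x ≡ 5 (mod 11): 45·t ≡ 5 − 24 = -19 (mod 11).
    Reduce coefficients mod 11: 1·t ≡ 3 (mod 11).
    So t ≡ 3 (mod 11).
    Then x = 24 + 45·3 = 159, valid modulo lcm(45, 11) = 495: x ≡ 159 (mod 495).
Verify: 159 mod 9 = 6 ✓, 159 mod 5 = 4 ✓, 159 mod 11 = 5 ✓.

x ≡ 159 (mod 495).


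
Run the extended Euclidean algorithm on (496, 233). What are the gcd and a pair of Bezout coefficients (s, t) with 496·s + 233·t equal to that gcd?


Euclidean algorithm on (496, 233) — divide until remainder is 0:
  496 = 2 · 233 + 30
  233 = 7 · 30 + 23
  30 = 1 · 23 + 7
  23 = 3 · 7 + 2
  7 = 3 · 2 + 1
  2 = 2 · 1 + 0
gcd(496, 233) = 1.
Track Bezout coefficients alongside the remainders: start with r₀ = 496 = a·1 + b·0 (s = 1, t = 0) and r₁ = 233 = a·0 + b·1 (s = 0, t = 1); each new remainder r_{k+1} = r_{k-1} − q_k·r_k inherits s_{k+1} = s_{k-1} − q_k·s_k, t_{k+1} = t_{k-1} − q_k·t_k, so r_k = a·s_k + b·t_k at every step:
  q = 2: r = 30, s = 1 − 2·0 = 1, t = 0 − 2·1 = -2  (check: 496·1 + 233·(-2) = 30)
  q = 7: r = 23, s = 0 − 7·1 = -7, t = 1 − 7·(-2) = 15  (check: 496·(-7) + 233·15 = 23)
  q = 1: r = 7, s = 1 − 1·(-7) = 8, t = -2 − 1·15 = -17  (check: 496·8 + 233·(-17) = 7)
  q = 3: r = 2, s = -7 − 3·8 = -31, t = 15 − 3·(-17) = 66  (check: 496·(-31) + 233·66 = 2)
  q = 3: r = 1, s = 8 − 3·(-31) = 101, t = -17 − 3·66 = -215  (check: 496·101 + 233·(-215) = 1)
The row with r = 1 (the gcd) gives the Bezout coefficients s = 101, t = -215.
Result: 496 · (101) + 233 · (-215) = 1.

gcd(496, 233) = 1; s = 101, t = -215 (check: 496·101 + 233·(-215) = 1).


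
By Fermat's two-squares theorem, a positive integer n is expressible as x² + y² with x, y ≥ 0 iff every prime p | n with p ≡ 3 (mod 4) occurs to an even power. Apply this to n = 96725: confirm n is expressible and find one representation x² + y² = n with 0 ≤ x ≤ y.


Step 1: Factor n = 96725 = 5^2 · 53 · 73.
Step 2: Check the mod-4 condition on each prime factor: 5 ≡ 1 (mod 4), exponent 2; 53 ≡ 1 (mod 4), exponent 1; 73 ≡ 1 (mod 4), exponent 1.
All primes ≡ 3 (mod 4) appear to even exponent (or don't appear), so by the two-squares theorem n IS expressible as a sum of two squares.
Step 3: Build a representation. Group n = k² · m with k = 5 and m = 53 · 73 = 3869 (a product of primes ≡ 1 (mod 4)); a representation of m scales to one of n via (k·x)² + (k·y)² = k²(x² + y²). Each prime p ≡ 1 (mod 4) is itself a sum of two squares; find a² by testing p − a² for a perfect square:
  53: 53 − 1² = 52, 53 − 2² = 49 = 7² ⇒ 53 = 2² + 7².
  73: 73 − 1² = 72, 73 − 2² = 69, 73 − 3² = 64 = 8² ⇒ 73 = 3² + 8².
  Combine using the Brahmagupta–Fibonacci identity (a² + b²)(c² + d²) = (ac − bd)² + (ad + bc)² = (ac + bd)² + (ad − bc)²:
  53 · 73 = 3869: from (2² + 7²)(3² + 8²), take (2·3 − 7·8, 2·8 + 7·3) = (6 − 56, 16 + 21) = (-50, 37); dropping signs (only squares matter) gives (50, 37); check 50² + 37² = 2500 + 1369 = 3869 ✓.
  Scale by k = 5: (5·50, 5·37) = (250, 185).
Step 4: Order so x ≤ y and verify: 185² + 250² = 34225 + 62500 = 96725 = n. ✓

n = 96725 = 185² + 250² (one valid representation with x ≤ y).


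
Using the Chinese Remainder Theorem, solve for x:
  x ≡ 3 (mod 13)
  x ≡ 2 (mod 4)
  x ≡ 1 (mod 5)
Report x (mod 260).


Moduli 13, 4, 5 are pairwise coprime; by CRT there is a unique solution modulo M = 13 · 4 · 5 = 260.
Solve pairwise, accumulating the modulus:
  Start with x ≡ 3 (mod 13).
  Combine with x ≡ 2 (mod 4): since gcd(13, 4) = 1, we get a unique residue mod 52.
    Write x = 3 + 13·t and substitute into x ≡ 2 (mod 4): 13·t ≡ 2 − 3 = -1 (mod 4).
    Reduce coefficients mod 4: 1·t ≡ 3 (mod 4).
    So t ≡ 3 (mod 4).
    Then x = 3 + 13·3 = 42, valid modulo lcm(13, 4) = 52: x ≡ 42 (mod 52).
  Combine with x ≡ 1 (mod 5): since gcd(52, 5) = 1, we get a unique residue mod 260.
    Write x = 42 + 52·t and substitute into x ≡ 1 (mod 5): 52·t ≡ 1 − 42 = -41 (mod 5).
    Reduce coefficients mod 5: 2·t ≡ 4 (mod 5).
    The inverse of 2 mod 5 is 3 (since 2·3 = 6 = 1·5 + 1), so t ≡ 3·4 = 12 ≡ 2 (mod 5).
    Then x = 42 + 52·2 = 146, valid modulo lcm(52, 5) = 260: x ≡ 146 (mod 260).
Verify: 146 mod 13 = 3 ✓, 146 mod 4 = 2 ✓, 146 mod 5 = 1 ✓.

x ≡ 146 (mod 260).


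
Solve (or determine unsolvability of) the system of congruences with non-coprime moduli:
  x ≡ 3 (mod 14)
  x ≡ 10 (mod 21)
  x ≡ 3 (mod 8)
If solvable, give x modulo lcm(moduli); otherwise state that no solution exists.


Moduli 14, 21, 8 are not pairwise coprime, so CRT works modulo lcm(m_i) when all pairwise compatibility conditions hold.
Pairwise compatibility: gcd(m_i, m_j) must divide a_i - a_j for every pair.
Merge one congruence at a time:
  Start: x ≡ 3 (mod 14).
  Combine with x ≡ 10 (mod 21): gcd(14, 21) = 7; 10 - 3 = 7, which IS divisible by 7, so compatible.
    Write x = 3 + 14·t and substitute into x ≡ 10 (mod 21): 14·t ≡ 10 − 3 = 7 (mod 21).
    Divide the congruence (and modulus) by g = 7: 2·t ≡ 1 (mod 3).
    The inverse of 2 mod 3 is 2 (since 2·2 = 4 = 1·3 + 1), so t ≡ 2·1 = 2 ≡ 2 (mod 3).
    Then x = 3 + 14·2 = 31, valid modulo lcm(14, 21) = 42: x ≡ 31 (mod 42).
  Combine with x ≡ 3 (mod 8): gcd(42, 8) = 2; 3 - 31 = -28, which IS divisible by 2, so compatible.
    Write x = 31 + 42·t and substitute into x ≡ 3 (mod 8): 42·t ≡ 3 − 31 = -28 (mod 8).
    Divide the congruence (and modulus) by g = 2: 21·t ≡ -14 (mod 4).
    Reduce coefficients mod 4: 1·t ≡ 2 (mod 4).
    So t ≡ 2 (mod 4).
    Then x = 31 + 42·2 = 115, valid modulo lcm(42, 8) = 168: x ≡ 115 (mod 168).
Verify: 115 mod 14 = 3, 115 mod 21 = 10, 115 mod 8 = 3.

x ≡ 115 (mod 168).


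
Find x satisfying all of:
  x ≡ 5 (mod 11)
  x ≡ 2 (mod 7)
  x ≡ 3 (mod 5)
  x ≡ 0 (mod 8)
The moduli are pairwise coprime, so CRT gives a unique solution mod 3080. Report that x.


Product of moduli M = 11 · 7 · 5 · 8 = 3080.
Merge one congruence at a time:
  Start: x ≡ 5 (mod 11).
  Combine with x ≡ 2 (mod 7); new modulus lcm = 77.
    Write x = 5 + 11·t and substitute into x ≡ 2 (mod 7): 11·t ≡ 2 − 5 = -3 (mod 7).
    Reduce coefficients mod 7: 4·t ≡ 4 (mod 7).
    The inverse of 4 mod 7 is 2 (since 4·2 = 8 = 1·7 + 1), so t ≡ 2·4 = 8 ≡ 1 (mod 7).
    Then x = 5 + 11·1 = 16, valid modulo lcm(11, 7) = 77: x ≡ 16 (mod 77).
  Combine with x ≡ 3 (mod 5); new modulus lcm = 385.
    Write x = 16 + 77·t and substitute into x ≡ 3 (mod 5): 77·t ≡ 3 − 16 = -13 (mod 5).
    Reduce coefficients mod 5: 2·t ≡ 2 (mod 5).
    The inverse of 2 mod 5 is 3 (since 2·3 = 6 = 1·5 + 1), so t ≡ 3·2 = 6 ≡ 1 (mod 5).
    Then x = 16 + 77·1 = 93, valid modulo lcm(77, 5) = 385: x ≡ 93 (mod 385).
  Combine with x ≡ 0 (mod 8); new modulus lcm = 3080.
    Write x = 93 + 385·t and substitute into x ≡ 0 (mod 8): 385·t ≡ 0 − 93 = -93 (mod 8).
    Reduce coefficients mod 8: 1·t ≡ 3 (mod 8).
    So t ≡ 3 (mod 8).
    Then x = 93 + 385·3 = 1248, valid modulo lcm(385, 8) = 3080: x ≡ 1248 (mod 3080).
Verify against each original: 1248 mod 11 = 5, 1248 mod 7 = 2, 1248 mod 5 = 3, 1248 mod 8 = 0.

x ≡ 1248 (mod 3080).


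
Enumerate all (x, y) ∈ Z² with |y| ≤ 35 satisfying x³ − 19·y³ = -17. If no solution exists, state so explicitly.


The equation is x³ - 19y³ = -17. For fixed y, x³ = 19·y³ − 17, so a solution requires the RHS to be a perfect cube.
Strategy: iterate y from -35 to 35, compute RHS = 19·y³ − 17, and check whether it is a (positive or negative) perfect cube.
Check small values of y:
  y = 0: RHS = -17 is not a perfect cube.
  y = 1: RHS = 2 is not a perfect cube.
  y = -1: RHS = -36 is not a perfect cube.
  y = 2: RHS = 135 is not a perfect cube.
  y = -2: RHS = -169 is not a perfect cube.
  y = 3: RHS = 496 is not a perfect cube.
  y = -3: RHS = -530 is not a perfect cube.
Continuing the search up to |y| = 35 finds no solutions either.
No (x, y) in the scanned range satisfies the equation.

No integer solutions with |y| ≤ 35.


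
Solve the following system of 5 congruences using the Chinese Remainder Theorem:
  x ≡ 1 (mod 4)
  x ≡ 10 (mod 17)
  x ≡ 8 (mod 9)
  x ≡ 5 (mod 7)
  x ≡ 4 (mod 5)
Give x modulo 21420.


Product of moduli M = 4 · 17 · 9 · 7 · 5 = 21420.
Merge one congruence at a time:
  Start: x ≡ 1 (mod 4).
  Combine with x ≡ 10 (mod 17); new modulus lcm = 68.
    Write x = 1 + 4·t and substitute into x ≡ 10 (mod 17): 4·t ≡ 10 − 1 = 9 (mod 17).
    The inverse of 4 mod 17 is 13 (since 4·13 = 52 = 3·17 + 1), so t ≡ 13·9 = 117 ≡ 15 (mod 17).
    Then x = 1 + 4·15 = 61, valid modulo lcm(4, 17) = 68: x ≡ 61 (mod 68).
  Combine with x ≡ 8 (mod 9); new modulus lcm = 612.
    Write x = 61 + 68·t and substitute into x ≡ 8 (mod 9): 68·t ≡ 8 − 61 = -53 (mod 9).
    Reduce coefficients mod 9: 5·t ≡ 1 (mod 9).
    The inverse of 5 mod 9 is 2 (since 5·2 = 10 = 1·9 + 1), so t ≡ 2·1 = 2 ≡ 2 (mod 9).
    Then x = 61 + 68·2 = 197, valid modulo lcm(68, 9) = 612: x ≡ 197 (mod 612).
  Combine with x ≡ 5 (mod 7); new modulus lcm = 4284.
    Write x = 197 + 612·t and substitute into x ≡ 5 (mod 7): 612·t ≡ 5 − 197 = -192 (mod 7).
    Reduce coefficients mod 7: 3·t ≡ 4 (mod 7).
    The inverse of 3 mod 7 is 5 (since 3·5 = 15 = 2·7 + 1), so t ≡ 5·4 = 20 ≡ 6 (mod 7).
    Then x = 197 + 612·6 = 3869, valid modulo lcm(612, 7) = 4284: x ≡ 3869 (mod 4284).
  Combine with x ≡ 4 (mod 5); new modulus lcm = 21420.
    Write x = 3869 + 4284·t and substitute into x ≡ 4 (mod 5): 4284·t ≡ 4 − 3869 = -3865 (mod 5).
    Reduce coefficients mod 5: 4·t ≡ 0 (mod 5).
    The inverse of 4 mod 5 is 4 (since 4·4 = 16 = 3·5 + 1), so t ≡ 4·0 = 0 ≡ 0 (mod 5).
    Then x = 3869 + 4284·0 = 3869, valid modulo lcm(4284, 5) = 21420: x ≡ 3869 (mod 21420).
Verify against each original: 3869 mod 4 = 1, 3869 mod 17 = 10, 3869 mod 9 = 8, 3869 mod 7 = 5, 3869 mod 5 = 4.

x ≡ 3869 (mod 21420).


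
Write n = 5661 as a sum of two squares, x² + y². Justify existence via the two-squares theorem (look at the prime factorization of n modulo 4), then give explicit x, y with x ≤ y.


Step 1: Factor n = 5661 = 3^2 · 17 · 37.
Step 2: Check the mod-4 condition on each prime factor: 3 ≡ 3 (mod 4), exponent 2 (must be even); 17 ≡ 1 (mod 4), exponent 1; 37 ≡ 1 (mod 4), exponent 1.
All primes ≡ 3 (mod 4) appear to even exponent (or don't appear), so by the two-squares theorem n IS expressible as a sum of two squares.
Step 3: Build a representation. Group n = k² · m with k = 3 and m = 17 · 37 = 629 (a product of primes ≡ 1 (mod 4)); a representation of m scales to one of n via (k·x)² + (k·y)² = k²(x² + y²). Each prime p ≡ 1 (mod 4) is itself a sum of two squares; find a² by testing p − a² for a perfect square:
  17: 17 − 1² = 16 = 4² ⇒ 17 = 1² + 4².
  37: 37 − 1² = 36 = 6² ⇒ 37 = 1² + 6².
  Combine using the Brahmagupta–Fibonacci identity (a² + b²)(c² + d²) = (ac − bd)² + (ad + bc)² = (ac + bd)² + (ad − bc)²:
  17 · 37 = 629: from (1² + 4²)(1² + 6²), take (1·1 − 4·6, 1·6 + 4·1) = (1 − 24, 6 + 4) = (-23, 10); dropping signs (only squares matter) gives (23, 10); check 23² + 10² = 529 + 100 = 629 ✓.
  Scale by k = 3: (3·23, 3·10) = (69, 30).
Step 4: Order so x ≤ y and verify: 30² + 69² = 900 + 4761 = 5661 = n. ✓

n = 5661 = 30² + 69² (one valid representation with x ≤ y).


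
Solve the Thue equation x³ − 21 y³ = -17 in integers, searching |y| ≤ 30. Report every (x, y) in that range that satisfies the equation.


The equation is x³ - 21y³ = -17. For fixed y, x³ = 21·y³ − 17, so a solution requires the RHS to be a perfect cube.
Strategy: iterate y from -30 to 30, compute RHS = 21·y³ − 17, and check whether it is a (positive or negative) perfect cube.
Check small values of y:
  y = 0: RHS = -17 is not a perfect cube.
  y = 1: RHS = 4 is not a perfect cube.
  y = -1: RHS = -38 is not a perfect cube.
  y = 2: RHS = 151 is not a perfect cube.
  y = -2: RHS = -185 is not a perfect cube.
  y = 3: RHS = 550 is not a perfect cube.
  y = -3: RHS = -584 is not a perfect cube.
Continuing the search up to |y| = 30 finds no solutions either.
No (x, y) in the scanned range satisfies the equation.

No integer solutions with |y| ≤ 30.


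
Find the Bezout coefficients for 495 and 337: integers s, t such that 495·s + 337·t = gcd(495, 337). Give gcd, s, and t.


Euclidean algorithm on (495, 337) — divide until remainder is 0:
  495 = 1 · 337 + 158
  337 = 2 · 158 + 21
  158 = 7 · 21 + 11
  21 = 1 · 11 + 10
  11 = 1 · 10 + 1
  10 = 10 · 1 + 0
gcd(495, 337) = 1.
Track Bezout coefficients alongside the remainders: start with r₀ = 495 = a·1 + b·0 (s = 1, t = 0) and r₁ = 337 = a·0 + b·1 (s = 0, t = 1); each new remainder r_{k+1} = r_{k-1} − q_k·r_k inherits s_{k+1} = s_{k-1} − q_k·s_k, t_{k+1} = t_{k-1} − q_k·t_k, so r_k = a·s_k + b·t_k at every step:
  q = 1: r = 158, s = 1 − 1·0 = 1, t = 0 − 1·1 = -1  (check: 495·1 + 337·(-1) = 158)
  q = 2: r = 21, s = 0 − 2·1 = -2, t = 1 − 2·(-1) = 3  (check: 495·(-2) + 337·3 = 21)
  q = 7: r = 11, s = 1 − 7·(-2) = 15, t = -1 − 7·3 = -22  (check: 495·15 + 337·(-22) = 11)
  q = 1: r = 10, s = -2 − 1·15 = -17, t = 3 − 1·(-22) = 25  (check: 495·(-17) + 337·25 = 10)
  q = 1: r = 1, s = 15 − 1·(-17) = 32, t = -22 − 1·25 = -47  (check: 495·32 + 337·(-47) = 1)
The row with r = 1 (the gcd) gives the Bezout coefficients s = 32, t = -47.
Result: 495 · (32) + 337 · (-47) = 1.

gcd(495, 337) = 1; s = 32, t = -47 (check: 495·32 + 337·(-47) = 1).


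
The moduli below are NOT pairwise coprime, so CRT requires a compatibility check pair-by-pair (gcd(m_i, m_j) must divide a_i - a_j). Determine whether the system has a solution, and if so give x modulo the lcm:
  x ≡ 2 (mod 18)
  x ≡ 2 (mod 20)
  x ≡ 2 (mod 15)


Moduli 18, 20, 15 are not pairwise coprime, so CRT works modulo lcm(m_i) when all pairwise compatibility conditions hold.
Pairwise compatibility: gcd(m_i, m_j) must divide a_i - a_j for every pair.
Merge one congruence at a time:
  Start: x ≡ 2 (mod 18).
  Combine with x ≡ 2 (mod 20): gcd(18, 20) = 2; 2 - 2 = 0, which IS divisible by 2, so compatible.
    Write x = 2 + 18·t and substitute into x ≡ 2 (mod 20): 18·t ≡ 2 − 2 = 0 (mod 20).
    Divide the congruence (and modulus) by g = 2: 9·t ≡ 0 (mod 10).
    The inverse of 9 mod 10 is 9 (since 9·9 = 81 = 8·10 + 1), so t ≡ 9·0 = 0 ≡ 0 (mod 10).
    Then x = 2 + 18·0 = 2, valid modulo lcm(18, 20) = 180: x ≡ 2 (mod 180).
  Combine with x ≡ 2 (mod 15): gcd(180, 15) = 15; 2 - 2 = 0, which IS divisible by 15, so compatible.
    Write x = 2 + 180·t and substitute into x ≡ 2 (mod 15): 180·t ≡ 2 − 2 = 0 (mod 15).
    Divide the congruence (and modulus) by g = 15: 12·t ≡ 0 (mod 1).
    Modulo 1 every t works; take t = 0.
    Then x = 2 + 180·0 = 2, valid modulo lcm(180, 15) = 180: x ≡ 2 (mod 180).
Verify: 2 mod 18 = 2, 2 mod 20 = 2, 2 mod 15 = 2.

x ≡ 2 (mod 180).


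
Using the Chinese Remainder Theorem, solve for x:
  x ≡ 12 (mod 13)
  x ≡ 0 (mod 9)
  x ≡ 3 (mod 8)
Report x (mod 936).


Moduli 13, 9, 8 are pairwise coprime; by CRT there is a unique solution modulo M = 13 · 9 · 8 = 936.
Solve pairwise, accumulating the modulus:
  Start with x ≡ 12 (mod 13).
  Combine with x ≡ 0 (mod 9): since gcd(13, 9) = 1, we get a unique residue mod 117.
    Write x = 12 + 13·t and substitute into x ≡ 0 (mod 9): 13·t ≡ 0 − 12 = -12 (mod 9).
    Reduce coefficients mod 9: 4·t ≡ 6 (mod 9).
    The inverse of 4 mod 9 is 7 (since 4·7 = 28 = 3·9 + 1), so t ≡ 7·6 = 42 ≡ 6 (mod 9).
    Then x = 12 + 13·6 = 90, valid modulo lcm(13, 9) = 117: x ≡ 90 (mod 117).
  Combine with x ≡ 3 (mod 8): since gcd(117, 8) = 1, we get a unique residue mod 936.
    Write x = 90 + 117·t and substitute into x ≡ 3 (mod 8): 117·t ≡ 3 − 90 = -87 (mod 8).
    Reduce coefficients mod 8: 5·t ≡ 1 (mod 8).
    The inverse of 5 mod 8 is 5 (since 5·5 = 25 = 3·8 + 1), so t ≡ 5·1 = 5 ≡ 5 (mod 8).
    Then x = 90 + 117·5 = 675, valid modulo lcm(117, 8) = 936: x ≡ 675 (mod 936).
Verify: 675 mod 13 = 12 ✓, 675 mod 9 = 0 ✓, 675 mod 8 = 3 ✓.

x ≡ 675 (mod 936).


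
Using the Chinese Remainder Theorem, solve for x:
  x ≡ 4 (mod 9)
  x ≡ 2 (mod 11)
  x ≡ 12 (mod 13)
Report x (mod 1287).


Moduli 9, 11, 13 are pairwise coprime; by CRT there is a unique solution modulo M = 9 · 11 · 13 = 1287.
Solve pairwise, accumulating the modulus:
  Start with x ≡ 4 (mod 9).
  Combine with x ≡ 2 (mod 11): since gcd(9, 11) = 1, we get a unique residue mod 99.
    Write x = 4 + 9·t and substitute into x ≡ 2 (mod 11): 9·t ≡ 2 − 4 = -2 (mod 11).
    Reduce coefficients mod 11: 9·t ≡ 9 (mod 11).
    The inverse of 9 mod 11 is 5 (since 9·5 = 45 = 4·11 + 1), so t ≡ 5·9 = 45 ≡ 1 (mod 11).
    Then x = 4 + 9·1 = 13, valid modulo lcm(9, 11) = 99: x ≡ 13 (mod 99).
  Combine with x ≡ 12 (mod 13): since gcd(99, 13) = 1, we get a unique residue mod 1287.
    Write x = 13 + 99·t and substitute into x ≡ 12 (mod 13): 99·t ≡ 12 − 13 = -1 (mod 13).
    Reduce coefficients mod 13: 8·t ≡ 12 (mod 13).
    The inverse of 8 mod 13 is 5 (since 8·5 = 40 = 3·13 + 1), so t ≡ 5·12 = 60 ≡ 8 (mod 13).
    Then x = 13 + 99·8 = 805, valid modulo lcm(99, 13) = 1287: x ≡ 805 (mod 1287).
Verify: 805 mod 9 = 4 ✓, 805 mod 11 = 2 ✓, 805 mod 13 = 12 ✓.

x ≡ 805 (mod 1287).


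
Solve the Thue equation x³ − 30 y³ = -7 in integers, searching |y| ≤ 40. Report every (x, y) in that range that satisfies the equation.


The equation is x³ - 30y³ = -7. For fixed y, x³ = 30·y³ − 7, so a solution requires the RHS to be a perfect cube.
Strategy: iterate y from -40 to 40, compute RHS = 30·y³ − 7, and check whether it is a (positive or negative) perfect cube.
Check small values of y:
  y = 0: RHS = -7 is not a perfect cube.
  y = 1: RHS = 23 is not a perfect cube.
  y = -1: RHS = -37 is not a perfect cube.
  y = 2: RHS = 233 is not a perfect cube.
  y = -2: RHS = -247 is not a perfect cube.
  y = 3: RHS = 803 is not a perfect cube.
  y = -3: RHS = -817 is not a perfect cube.
Continuing the search up to |y| = 40 finds no solutions either.
No (x, y) in the scanned range satisfies the equation.

No integer solutions with |y| ≤ 40.


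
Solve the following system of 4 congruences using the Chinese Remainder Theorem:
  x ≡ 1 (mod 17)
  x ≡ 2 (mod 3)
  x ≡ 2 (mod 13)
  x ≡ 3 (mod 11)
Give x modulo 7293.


Product of moduli M = 17 · 3 · 13 · 11 = 7293.
Merge one congruence at a time:
  Start: x ≡ 1 (mod 17).
  Combine with x ≡ 2 (mod 3); new modulus lcm = 51.
    Write x = 1 + 17·t and substitute into x ≡ 2 (mod 3): 17·t ≡ 2 − 1 = 1 (mod 3).
    Reduce coefficients mod 3: 2·t ≡ 1 (mod 3).
    The inverse of 2 mod 3 is 2 (since 2·2 = 4 = 1·3 + 1), so t ≡ 2·1 = 2 ≡ 2 (mod 3).
    Then x = 1 + 17·2 = 35, valid modulo lcm(17, 3) = 51: x ≡ 35 (mod 51).
  Combine with x ≡ 2 (mod 13); new modulus lcm = 663.
    Write x = 35 + 51·t and substitute into x ≡ 2 (mod 13): 51·t ≡ 2 − 35 = -33 (mod 13).
    Reduce coefficients mod 13: 12·t ≡ 6 (mod 13).
    The inverse of 12 mod 13 is 12 (since 12·12 = 144 = 11·13 + 1), so t ≡ 12·6 = 72 ≡ 7 (mod 13).
    Then x = 35 + 51·7 = 392, valid modulo lcm(51, 13) = 663: x ≡ 392 (mod 663).
  Combine with x ≡ 3 (mod 11); new modulus lcm = 7293.
    Write x = 392 + 663·t and substitute into x ≡ 3 (mod 11): 663·t ≡ 3 − 392 = -389 (mod 11).
    Reduce coefficients mod 11: 3·t ≡ 7 (mod 11).
    The inverse of 3 mod 11 is 4 (since 3·4 = 12 = 1·11 + 1), so t ≡ 4·7 = 28 ≡ 6 (mod 11).
    Then x = 392 + 663·6 = 4370, valid modulo lcm(663, 11) = 7293: x ≡ 4370 (mod 7293).
Verify against each original: 4370 mod 17 = 1, 4370 mod 3 = 2, 4370 mod 13 = 2, 4370 mod 11 = 3.

x ≡ 4370 (mod 7293).


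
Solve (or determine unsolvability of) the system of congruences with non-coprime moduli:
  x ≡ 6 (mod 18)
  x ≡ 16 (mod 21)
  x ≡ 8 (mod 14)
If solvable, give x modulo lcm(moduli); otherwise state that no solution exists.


Moduli 18, 21, 14 are not pairwise coprime, so CRT works modulo lcm(m_i) when all pairwise compatibility conditions hold.
Pairwise compatibility: gcd(m_i, m_j) must divide a_i - a_j for every pair.
Merge one congruence at a time:
  Start: x ≡ 6 (mod 18).
  Combine with x ≡ 16 (mod 21): gcd(18, 21) = 3, and 16 - 6 = 10 is NOT divisible by 3.
    ⇒ system is inconsistent (no integer solution).

No solution (the system is inconsistent).


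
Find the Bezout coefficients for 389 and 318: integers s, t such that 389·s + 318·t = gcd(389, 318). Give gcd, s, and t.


Euclidean algorithm on (389, 318) — divide until remainder is 0:
  389 = 1 · 318 + 71
  318 = 4 · 71 + 34
  71 = 2 · 34 + 3
  34 = 11 · 3 + 1
  3 = 3 · 1 + 0
gcd(389, 318) = 1.
Track Bezout coefficients alongside the remainders: start with r₀ = 389 = a·1 + b·0 (s = 1, t = 0) and r₁ = 318 = a·0 + b·1 (s = 0, t = 1); each new remainder r_{k+1} = r_{k-1} − q_k·r_k inherits s_{k+1} = s_{k-1} − q_k·s_k, t_{k+1} = t_{k-1} − q_k·t_k, so r_k = a·s_k + b·t_k at every step:
  q = 1: r = 71, s = 1 − 1·0 = 1, t = 0 − 1·1 = -1  (check: 389·1 + 318·(-1) = 71)
  q = 4: r = 34, s = 0 − 4·1 = -4, t = 1 − 4·(-1) = 5  (check: 389·(-4) + 318·5 = 34)
  q = 2: r = 3, s = 1 − 2·(-4) = 9, t = -1 − 2·5 = -11  (check: 389·9 + 318·(-11) = 3)
  q = 11: r = 1, s = -4 − 11·9 = -103, t = 5 − 11·(-11) = 126  (check: 389·(-103) + 318·126 = 1)
The row with r = 1 (the gcd) gives the Bezout coefficients s = -103, t = 126.
Result: 389 · (-103) + 318 · (126) = 1.

gcd(389, 318) = 1; s = -103, t = 126 (check: 389·(-103) + 318·126 = 1).
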